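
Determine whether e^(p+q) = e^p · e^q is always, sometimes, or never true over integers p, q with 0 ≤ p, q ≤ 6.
The identity holds for every pair in the range. For instance at (p, q) = (0, 3): both sides equal e^3 ≈ 20.09.

Answer: Always true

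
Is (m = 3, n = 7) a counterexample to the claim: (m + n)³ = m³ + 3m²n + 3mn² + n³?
Substituting m = 3, n = 7:
LHS = (3 + 7)³ = 1000
RHS = 3³ + 3·3²·7 + 3·3·7² + 7³ = 1000

The sides agree, so this pair does not disprove the claim.

Answer: No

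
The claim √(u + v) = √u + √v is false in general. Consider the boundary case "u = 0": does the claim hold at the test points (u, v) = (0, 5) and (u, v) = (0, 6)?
Yes, holds at both test points

At (0, 5): LHS = √(5) ≈ 2.236, RHS = √(5) ≈ 2.236 → equal
At (0, 6): LHS = √(6) ≈ 2.449, RHS = √(6) ≈ 2.449 → equal

So the claim does hold at both of these boundary points, even though it is not an identity.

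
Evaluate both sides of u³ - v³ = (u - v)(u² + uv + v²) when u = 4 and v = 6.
LHS = 4³ - 6³ = -152
RHS = (4 - 6)(4² + 4·6 + 6²) = -152

LHS = RHS: the two sides agree.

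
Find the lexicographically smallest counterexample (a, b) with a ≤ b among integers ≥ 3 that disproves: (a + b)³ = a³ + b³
(a, b) = (3, 3)

Substituting (3, 3) into the claim:
LHS = (3 + 3)³ = 216
RHS = 3³ + 3³ = 54

Since LHS ≠ RHS, this pair disproves the claim, and no lexicographically smaller pair (a ≤ b, integers ≥ 3) does.

For instance (6, 8) is also a counterexample (LHS = 2744, RHS = 728), but it's lexicographically larger.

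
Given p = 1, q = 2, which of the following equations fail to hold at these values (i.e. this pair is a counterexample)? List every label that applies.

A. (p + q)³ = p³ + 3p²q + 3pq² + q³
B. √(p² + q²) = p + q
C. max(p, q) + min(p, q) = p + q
B

Evaluating each claim at the given values:
A. LHS = 27, RHS = 27 → holds here (LHS = RHS)
B. LHS = √(5) ≈ 2.236, RHS = 3 → fails here (LHS ≠ RHS)
C. LHS = 3, RHS = 3 → holds here (LHS = RHS)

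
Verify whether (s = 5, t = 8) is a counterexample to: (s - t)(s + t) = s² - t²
No

Substituting s = 5, t = 8:
LHS = (5 - 8)(5 + 8) = -39
RHS = 5² - 8² = -39

The sides agree, so this pair does not disprove the claim.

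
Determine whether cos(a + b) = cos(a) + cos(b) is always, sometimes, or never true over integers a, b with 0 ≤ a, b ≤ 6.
Never true

The claim fails for every pair in the range. For instance at (a, b) = (0, 2): LHS = cos(2) ≈ -0.4161, RHS = cos(2) + 1 ≈ 0.5839.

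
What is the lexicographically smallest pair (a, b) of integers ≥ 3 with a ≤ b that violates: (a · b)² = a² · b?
Substituting (3, 3) into the claim:
LHS = (3 · 3)² = 81
RHS = 3² · 3 = 27

Since LHS ≠ RHS, this pair disproves the claim, and no lexicographically smaller pair (a ≤ b, integers ≥ 3) does.

For instance (5, 9) is also a counterexample (LHS = 2025, RHS = 225), but it's lexicographically larger.

Answer: (a, b) = (3, 3)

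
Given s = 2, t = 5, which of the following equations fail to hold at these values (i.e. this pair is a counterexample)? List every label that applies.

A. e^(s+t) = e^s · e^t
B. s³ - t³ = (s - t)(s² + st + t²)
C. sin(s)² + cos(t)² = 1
C

Evaluating each claim at the given values:
A. LHS = e^7 ≈ 1097, RHS = e^7 ≈ 1097 → holds here (LHS = RHS)
B. LHS = -117, RHS = -117 → holds here (LHS = RHS)
C. LHS = cos(5)² + sin(2)² ≈ 0.9073, RHS = 1 → fails here (LHS ≠ RHS)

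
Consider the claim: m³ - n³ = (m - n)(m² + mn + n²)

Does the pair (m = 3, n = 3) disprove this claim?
Substituting m = 3, n = 3:
LHS = 3³ - 3³ = 0
RHS = (3 - 3)(3² + 3·3 + 3²) = 0

The sides agree, so this pair does not disprove the claim.

Answer: No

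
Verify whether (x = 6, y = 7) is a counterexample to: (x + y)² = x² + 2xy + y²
No

Substituting x = 6, y = 7:
LHS = (6 + 7)² = 169
RHS = 6² + 2·6·7 + 7² = 169

The sides agree, so this pair does not disprove the claim.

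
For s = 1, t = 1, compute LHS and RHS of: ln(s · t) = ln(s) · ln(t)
LHS = ln(1 · 1) = 0
RHS = ln(1) · ln(1) = 0

LHS = RHS: the two sides agree.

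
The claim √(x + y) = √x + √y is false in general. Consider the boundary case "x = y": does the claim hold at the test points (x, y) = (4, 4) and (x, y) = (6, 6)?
At (4, 4): LHS = 2·√(2) ≈ 2.828 ≠ RHS = 4
At (6, 6): LHS = 2·√(3) ≈ 3.464 ≠ RHS = 2·√(6) ≈ 4.899

Answer: No, fails at both test points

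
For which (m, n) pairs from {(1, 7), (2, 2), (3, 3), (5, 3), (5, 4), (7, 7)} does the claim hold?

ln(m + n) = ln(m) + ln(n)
(2, 2)

Testing each pair:
(1, 7): LHS = ln(8) ≈ 2.079, RHS = ln(7) ≈ 1.946 → fails
(2, 2): LHS = ln(4) ≈ 1.386, RHS = 2·ln(2) ≈ 1.386 → holds
(3, 3): LHS = ln(6) ≈ 1.792, RHS = 2·ln(3) ≈ 2.197 → fails
(5, 3): LHS = ln(8) ≈ 2.079, RHS = ln(3) + ln(5) ≈ 2.708 → fails
(5, 4): LHS = ln(9) ≈ 2.197, RHS = ln(4) + ln(5) ≈ 2.996 → fails
(7, 7): LHS = ln(14) ≈ 2.639, RHS = 2·ln(7) ≈ 3.892 → fails

1 of 6 pairs satisfies the claim.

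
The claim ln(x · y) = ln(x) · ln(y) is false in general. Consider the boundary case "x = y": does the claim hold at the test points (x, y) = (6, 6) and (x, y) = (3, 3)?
No, fails at both test points

At (6, 6): LHS = ln(36) ≈ 3.584 ≠ RHS = ln(6)² ≈ 3.21
At (3, 3): LHS = ln(9) ≈ 2.197 ≠ RHS = ln(3)² ≈ 1.207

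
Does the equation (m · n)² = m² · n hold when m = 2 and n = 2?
Substituting m = 2, n = 2:

LHS = (2 · 2)² = 16
RHS = 2² · 2 = 8

LHS ≠ RHS, so the equation does not hold at this point.

Answer: Fails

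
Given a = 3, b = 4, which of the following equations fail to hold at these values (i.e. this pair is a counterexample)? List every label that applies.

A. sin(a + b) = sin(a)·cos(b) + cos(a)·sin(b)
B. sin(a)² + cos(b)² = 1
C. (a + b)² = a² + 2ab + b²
B

Evaluating each claim at the given values:
A. LHS = sin(7) ≈ 0.657, RHS = sin(3)·cos(4) + sin(4)·cos(3) ≈ 0.657 → holds here (LHS = RHS)
B. LHS = sin(3)² + cos(4)² ≈ 0.4472, RHS = 1 → fails here (LHS ≠ RHS)
C. LHS = 49, RHS = 49 → holds here (LHS = RHS)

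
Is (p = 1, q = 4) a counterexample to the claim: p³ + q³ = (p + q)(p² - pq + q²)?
Substituting p = 1, q = 4:
LHS = 1³ + 4³ = 65
RHS = (1 + 4)(1² - 1·4 + 4²) = 65

The sides agree, so this pair does not disprove the claim.

Answer: No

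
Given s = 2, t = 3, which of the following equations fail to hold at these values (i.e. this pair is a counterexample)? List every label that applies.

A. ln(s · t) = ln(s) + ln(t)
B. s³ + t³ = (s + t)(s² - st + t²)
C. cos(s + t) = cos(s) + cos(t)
C

Evaluating each claim at the given values:
A. LHS = ln(6) ≈ 1.792, RHS = ln(2) + ln(3) ≈ 1.792 → holds here (LHS = RHS)
B. LHS = 35, RHS = 35 → holds here (LHS = RHS)
C. LHS = cos(5) ≈ 0.2837, RHS = cos(3) + cos(2) ≈ -1.406 → fails here (LHS ≠ RHS)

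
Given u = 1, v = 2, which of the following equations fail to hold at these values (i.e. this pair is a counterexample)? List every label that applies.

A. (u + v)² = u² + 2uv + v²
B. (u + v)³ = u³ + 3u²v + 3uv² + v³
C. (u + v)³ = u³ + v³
Evaluating each claim at the given values:
A. LHS = 9, RHS = 9 → holds here (LHS = RHS)
B. LHS = 27, RHS = 27 → holds here (LHS = RHS)
C. LHS = 27, RHS = 9 → fails here (LHS ≠ RHS)

Answer: C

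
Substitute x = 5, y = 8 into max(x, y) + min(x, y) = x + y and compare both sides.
LHS = max(5, 8) + min(5, 8) = 13
RHS = 5 + 8 = 13

LHS = RHS: the two sides agree.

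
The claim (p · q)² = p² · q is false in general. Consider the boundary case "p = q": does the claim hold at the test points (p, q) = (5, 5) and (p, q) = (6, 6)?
At (5, 5): LHS = 625 ≠ RHS = 125
At (6, 6): LHS = 1296 ≠ RHS = 216

Answer: No, fails at both test points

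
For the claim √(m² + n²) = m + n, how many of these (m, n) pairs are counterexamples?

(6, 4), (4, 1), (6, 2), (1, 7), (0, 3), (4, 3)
Testing each pair:
(6, 4): LHS = 2·√(13) ≈ 7.211, RHS = 10 → counterexample
(4, 1): LHS = √(17) ≈ 4.123, RHS = 5 → counterexample
(6, 2): LHS = 2·√(10) ≈ 6.325, RHS = 8 → counterexample
(1, 7): LHS = 5·√(2) ≈ 7.071, RHS = 8 → counterexample
(0, 3): LHS = 3, RHS = 3 → satisfies claim
(4, 3): LHS = 5, RHS = 7 → counterexample

That makes 5 counterexamples.

Answer: 5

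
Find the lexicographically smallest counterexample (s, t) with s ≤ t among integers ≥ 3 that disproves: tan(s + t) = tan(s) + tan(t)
(s, t) = (3, 3)

Substituting (3, 3) into the claim:
LHS = tan(3 + 3) = tan(6) ≈ -0.291
RHS = tan(3) + tan(3) = 2·tan(3) ≈ -0.2851

Since LHS ≠ RHS, this pair disproves the claim, and no lexicographically smaller pair (s ≤ t, integers ≥ 3) does.

For instance (5, 6) is also a counterexample (LHS = tan(11) ≈ -226, RHS = tan(5) + tan(6) ≈ -3.672), but it's lexicographically larger.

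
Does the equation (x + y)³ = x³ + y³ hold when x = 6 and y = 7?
Fails

Substituting x = 6, y = 7:

LHS = (6 + 7)³ = 2197
RHS = 6³ + 7³ = 559

LHS ≠ RHS, so the equation does not hold at this point.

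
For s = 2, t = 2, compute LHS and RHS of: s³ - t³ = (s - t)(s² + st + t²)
LHS = 2³ - 2³ = 0
RHS = (2 - 2)(2² + 2·2 + 2²) = 0

LHS = RHS: the two sides agree.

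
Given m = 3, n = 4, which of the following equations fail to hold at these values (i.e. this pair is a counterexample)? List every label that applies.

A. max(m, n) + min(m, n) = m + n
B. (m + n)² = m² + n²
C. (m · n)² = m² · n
Evaluating each claim at the given values:
A. LHS = 7, RHS = 7 → holds here (LHS = RHS)
B. LHS = 49, RHS = 25 → fails here (LHS ≠ RHS)
C. LHS = 144, RHS = 36 → fails here (LHS ≠ RHS)

Answer: B, C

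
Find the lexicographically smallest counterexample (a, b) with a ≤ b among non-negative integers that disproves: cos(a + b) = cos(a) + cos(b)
(a, b) = (0, 0)

Substituting (0, 0) into the claim:
LHS = cos(0 + 0) = 1
RHS = cos(0) + cos(0) = 2

Since LHS ≠ RHS, this pair disproves the claim, and no lexicographically smaller pair (a ≤ b, non-negative integers) does.

For instance (0, 2) is also a counterexample (LHS = cos(2) ≈ -0.4161, RHS = cos(2) + 1 ≈ 0.5839), but it's lexicographically larger.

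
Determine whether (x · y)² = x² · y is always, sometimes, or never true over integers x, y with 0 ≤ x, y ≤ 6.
Sometimes true

It holds at (x, y) = (0, 6) (both sides equal 0), but fails at (x, y) = (6, 2) (LHS = 144, RHS = 72).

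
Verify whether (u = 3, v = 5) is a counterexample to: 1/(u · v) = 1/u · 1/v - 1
Yes

Substituting u = 3, v = 5:
LHS = 1/(3 · 5) = 1/15
RHS = 1/3 · 1/5 - 1 = -14/15

Since LHS ≠ RHS, this pair disproves the claim.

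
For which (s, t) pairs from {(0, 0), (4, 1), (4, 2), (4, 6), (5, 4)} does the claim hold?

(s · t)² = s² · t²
Testing each pair:
(0, 0): LHS = 0, RHS = 0 → holds
(4, 1): LHS = 16, RHS = 16 → holds
(4, 2): LHS = 64, RHS = 64 → holds
(4, 6): LHS = 576, RHS = 576 → holds
(5, 4): LHS = 400, RHS = 400 → holds

Every pair satisfies the claim.

Answer: All pairs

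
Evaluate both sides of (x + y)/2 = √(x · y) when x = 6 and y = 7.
LHS = (6 + 7)/2 = 13/2
RHS = √(6 · 7) = √(42) ≈ 6.481

LHS ≠ RHS (they differ by about 0.01926), so the equation does not hold here.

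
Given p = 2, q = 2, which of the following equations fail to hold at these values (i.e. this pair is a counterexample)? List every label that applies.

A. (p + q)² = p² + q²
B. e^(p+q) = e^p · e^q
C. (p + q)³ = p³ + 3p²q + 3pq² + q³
A

Evaluating each claim at the given values:
A. LHS = 16, RHS = 8 → fails here (LHS ≠ RHS)
B. LHS = e^4 ≈ 54.6, RHS = e^4 ≈ 54.6 → holds here (LHS = RHS)
C. LHS = 64, RHS = 64 → holds here (LHS = RHS)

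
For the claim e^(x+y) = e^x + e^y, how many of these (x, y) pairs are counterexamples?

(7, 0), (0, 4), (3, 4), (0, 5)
Testing each pair:
(7, 0): LHS = e^7 ≈ 1097, RHS = 1 + e^7 ≈ 1098 → counterexample
(0, 4): LHS = e^4 ≈ 54.6, RHS = 1 + e^4 ≈ 55.6 → counterexample
(3, 4): LHS = e^7 ≈ 1097, RHS = e^3 + e^4 ≈ 74.68 → counterexample
(0, 5): LHS = e^5 ≈ 148.4, RHS = 1 + e^5 ≈ 149.4 → counterexample

That makes 4 counterexamples.

Answer: 4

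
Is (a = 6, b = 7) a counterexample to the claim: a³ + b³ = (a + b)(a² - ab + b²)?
No

Substituting a = 6, b = 7:
LHS = 6³ + 7³ = 559
RHS = (6 + 7)(6² - 6·7 + 7²) = 559

The sides agree, so this pair does not disprove the claim.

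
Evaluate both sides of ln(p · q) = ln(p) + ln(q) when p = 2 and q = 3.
LHS = ln(2 · 3) = ln(6) ≈ 1.792
RHS = ln(2) + ln(3) ≈ 1.792

LHS = RHS: the two sides agree.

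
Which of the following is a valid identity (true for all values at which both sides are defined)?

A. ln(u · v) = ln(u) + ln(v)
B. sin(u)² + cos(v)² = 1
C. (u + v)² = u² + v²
A

A: holds — e.g. at (4, 6), both sides equal ln(24) ≈ 3.178.
B: fails at (2, 3) — LHS = sin(2)² + cos(3)² ≈ 1.807, RHS = 1.
C: fails at (1, 1) — LHS = 4, RHS = 2.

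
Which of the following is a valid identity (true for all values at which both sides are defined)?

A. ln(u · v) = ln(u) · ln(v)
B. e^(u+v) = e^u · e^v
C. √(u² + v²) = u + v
A: fails at (2, 2) — LHS = ln(4) ≈ 1.386, RHS = ln(2)² ≈ 0.4805.
B: holds — e.g. at (1, 5), both sides equal e^6 ≈ 403.4.
C: fails at (3, 7) — LHS = √(58) ≈ 7.616, RHS = 10.

Answer: B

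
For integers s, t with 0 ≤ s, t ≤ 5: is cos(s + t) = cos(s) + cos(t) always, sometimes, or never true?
The claim fails for every pair in the range. For instance at (s, t) = (0, 0): LHS = 1, RHS = 2.

Answer: Never true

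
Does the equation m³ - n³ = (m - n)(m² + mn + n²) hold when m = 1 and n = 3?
Substituting m = 1, n = 3:

LHS = 1³ - 3³ = -26
RHS = (1 - 3)(1² + 1·3 + 3²) = -26

LHS = RHS, so the equation holds at this point.

Answer: Holds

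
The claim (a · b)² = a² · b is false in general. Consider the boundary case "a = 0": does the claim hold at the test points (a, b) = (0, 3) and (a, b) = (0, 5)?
Yes, holds at both test points

At (0, 3): LHS = 0, RHS = 0 → equal
At (0, 5): LHS = 0, RHS = 0 → equal

So the claim does hold at both of these boundary points, even though it is not an identity.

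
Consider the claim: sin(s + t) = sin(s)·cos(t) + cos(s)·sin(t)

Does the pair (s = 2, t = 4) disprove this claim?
No

Substituting s = 2, t = 4:
LHS = sin(2 + 4) = sin(6) ≈ -0.2794
RHS = sin(2)·cos(4) + cos(2)·sin(4) = sin(2)·cos(4) + sin(4)·cos(2) ≈ -0.2794

The sides agree, so this pair does not disprove the claim.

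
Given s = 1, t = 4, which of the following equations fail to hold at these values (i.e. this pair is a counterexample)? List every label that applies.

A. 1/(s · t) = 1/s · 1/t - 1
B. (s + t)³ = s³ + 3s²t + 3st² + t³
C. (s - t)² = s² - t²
A, C

Evaluating each claim at the given values:
A. LHS = 1/4, RHS = -3/4 → fails here (LHS ≠ RHS)
B. LHS = 125, RHS = 125 → holds here (LHS = RHS)
C. LHS = 9, RHS = -15 → fails here (LHS ≠ RHS)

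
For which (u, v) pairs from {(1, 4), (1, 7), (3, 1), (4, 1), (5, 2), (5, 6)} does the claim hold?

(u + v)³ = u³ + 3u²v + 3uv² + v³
Testing each pair:
(1, 4): LHS = 125, RHS = 125 → holds
(1, 7): LHS = 512, RHS = 512 → holds
(3, 1): LHS = 64, RHS = 64 → holds
(4, 1): LHS = 125, RHS = 125 → holds
(5, 2): LHS = 343, RHS = 343 → holds
(5, 6): LHS = 1331, RHS = 1331 → holds

Every pair satisfies the claim.

Answer: All pairs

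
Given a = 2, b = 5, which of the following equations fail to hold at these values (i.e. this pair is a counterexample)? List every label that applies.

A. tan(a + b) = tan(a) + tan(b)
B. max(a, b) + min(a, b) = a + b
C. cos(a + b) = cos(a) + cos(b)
Evaluating each claim at the given values:
A. LHS = tan(7) ≈ 0.8714, RHS = tan(5) + tan(2) ≈ -5.566 → fails here (LHS ≠ RHS)
B. LHS = 7, RHS = 7 → holds here (LHS = RHS)
C. LHS = cos(7) ≈ 0.7539, RHS = cos(2) + cos(5) ≈ -0.1325 → fails here (LHS ≠ RHS)

Answer: A, C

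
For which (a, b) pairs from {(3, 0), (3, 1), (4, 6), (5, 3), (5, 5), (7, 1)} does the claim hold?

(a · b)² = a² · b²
Testing each pair:
(3, 0): LHS = 0, RHS = 0 → holds
(3, 1): LHS = 9, RHS = 9 → holds
(4, 6): LHS = 576, RHS = 576 → holds
(5, 3): LHS = 225, RHS = 225 → holds
(5, 5): LHS = 625, RHS = 625 → holds
(7, 1): LHS = 49, RHS = 49 → holds

Every pair satisfies the claim.

Answer: All pairs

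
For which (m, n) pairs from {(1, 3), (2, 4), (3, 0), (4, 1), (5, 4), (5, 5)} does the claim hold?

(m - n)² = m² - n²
(3, 0), (5, 5)

Testing each pair:
(1, 3): LHS = 4, RHS = -8 → fails
(2, 4): LHS = 4, RHS = -12 → fails
(3, 0): LHS = 9, RHS = 9 → holds
(4, 1): LHS = 9, RHS = 15 → fails
(5, 4): LHS = 1, RHS = 9 → fails
(5, 5): LHS = 0, RHS = 0 → holds

2 of 6 pairs satisfy the claim.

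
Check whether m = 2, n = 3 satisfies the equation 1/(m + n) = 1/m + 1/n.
Substituting m = 2, n = 3:

LHS = 1/(2 + 3) = 1/5
RHS = 1/2 + 1/3 = 5/6

LHS ≠ RHS, so the equation does not hold at this point.

Answer: Fails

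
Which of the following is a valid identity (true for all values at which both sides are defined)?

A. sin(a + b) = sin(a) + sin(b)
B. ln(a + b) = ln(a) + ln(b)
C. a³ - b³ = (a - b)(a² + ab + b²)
C

A: fails at (1, 1) — LHS = sin(2) ≈ 0.9093, RHS = 2·sin(1) ≈ 1.683.
B: fails at (3, 7) — LHS = ln(10) ≈ 2.303, RHS = ln(3) + ln(7) ≈ 3.045.
C: holds — e.g. at (5, 8), both sides equal -387.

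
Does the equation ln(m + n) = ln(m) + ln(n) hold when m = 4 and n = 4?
Substituting m = 4, n = 4:

LHS = ln(4 + 4) = ln(8) ≈ 2.079
RHS = ln(4) + ln(4) = 2·ln(4) ≈ 2.773

LHS ≠ RHS, so the equation does not hold at this point.

Answer: Fails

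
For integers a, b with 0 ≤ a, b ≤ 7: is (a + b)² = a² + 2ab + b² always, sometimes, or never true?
Always true

The identity holds for every pair in the range. For instance at (a, b) = (2, 2): both sides equal 16.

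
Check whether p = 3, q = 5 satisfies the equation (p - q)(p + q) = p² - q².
Holds

Substituting p = 3, q = 5:

LHS = (3 - 5)(3 + 5) = -16
RHS = 3² - 5² = -16

LHS = RHS, so the equation holds at this point.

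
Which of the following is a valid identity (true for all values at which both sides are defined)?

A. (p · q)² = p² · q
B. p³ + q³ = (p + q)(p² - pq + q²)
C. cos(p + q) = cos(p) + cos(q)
A: fails at (2, 2) — LHS = 16, RHS = 8.
B: holds — e.g. at (3, 5), both sides equal 152.
C: fails at (1, 1) — LHS = cos(2) ≈ -0.4161, RHS = 2·cos(1) ≈ 1.081.

Answer: B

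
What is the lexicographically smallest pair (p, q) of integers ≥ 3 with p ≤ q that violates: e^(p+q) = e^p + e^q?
(p, q) = (3, 3)

Substituting (3, 3) into the claim:
LHS = e^(3+3) = e^6 ≈ 403.4
RHS = e^3 + e^3 = 2·e^3 ≈ 40.17

Since LHS ≠ RHS, this pair disproves the claim, and no lexicographically smaller pair (p ≤ q, integers ≥ 3) does.

For instance (6, 10) is also a counterexample (LHS = e^16 ≈ 8886110.5, RHS = e^6 + e^10 ≈ 22429.9), but it's lexicographically larger.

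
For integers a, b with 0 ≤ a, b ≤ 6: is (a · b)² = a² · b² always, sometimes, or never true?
The identity holds for every pair in the range. For instance at (a, b) = (3, 2): both sides equal 36.

Answer: Always true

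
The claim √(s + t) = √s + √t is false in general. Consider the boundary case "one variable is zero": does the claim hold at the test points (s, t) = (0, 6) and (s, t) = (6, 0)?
Yes, holds at both test points

At (0, 6): LHS = √(6) ≈ 2.449, RHS = √(6) ≈ 2.449 → equal
At (6, 0): LHS = √(6) ≈ 2.449, RHS = √(6) ≈ 2.449 → equal

So the claim does hold at both of these boundary points, even though it is not an identity.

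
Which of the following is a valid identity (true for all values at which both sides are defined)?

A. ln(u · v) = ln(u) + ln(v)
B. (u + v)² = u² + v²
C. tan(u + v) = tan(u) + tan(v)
A: holds — e.g. at (5, 5), both sides equal ln(25) ≈ 3.219.
B: fails at (2, 7) — LHS = 81, RHS = 53.
C: fails at (1, 2) — LHS = tan(3) ≈ -0.1425, RHS = tan(2) + tan(1) ≈ -0.6276.

Answer: A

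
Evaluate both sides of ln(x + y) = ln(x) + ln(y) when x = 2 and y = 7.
LHS = ln(2 + 7) = ln(9) ≈ 2.197
RHS = ln(2) + ln(7) ≈ 2.639

LHS ≠ RHS (they differ by about 0.4418), so the equation does not hold here.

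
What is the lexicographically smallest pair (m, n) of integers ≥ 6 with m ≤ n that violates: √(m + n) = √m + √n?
(m, n) = (6, 6)

Substituting (6, 6) into the claim:
LHS = √(6 + 6) = 2·√(3) ≈ 3.464
RHS = √6 + √6 = 2·√(6) ≈ 4.899

Since LHS ≠ RHS, this pair disproves the claim, and no lexicographically smaller pair (m ≤ n, integers ≥ 6) does.

For instance (9, 9) is also a counterexample (LHS = 3·√(2) ≈ 4.243, RHS = 6), but it's lexicographically larger.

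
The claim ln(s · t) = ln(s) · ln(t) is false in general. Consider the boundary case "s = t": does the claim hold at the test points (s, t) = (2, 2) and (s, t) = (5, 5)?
No, fails at both test points

At (2, 2): LHS = ln(4) ≈ 1.386 ≠ RHS = ln(2)² ≈ 0.4805
At (5, 5): LHS = ln(25) ≈ 3.219 ≠ RHS = ln(5)² ≈ 2.59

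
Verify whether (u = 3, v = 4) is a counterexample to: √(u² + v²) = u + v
Yes

Substituting u = 3, v = 4:
LHS = √(3² + 4²) = 5
RHS = 3 + 4 = 7

Since LHS ≠ RHS, this pair disproves the claim.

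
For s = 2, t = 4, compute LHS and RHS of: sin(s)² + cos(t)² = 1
LHS = sin(2)² + cos(4)² ≈ 1.254
RHS = 1

LHS ≠ RHS (they differ by about 0.2541), so the equation does not hold here.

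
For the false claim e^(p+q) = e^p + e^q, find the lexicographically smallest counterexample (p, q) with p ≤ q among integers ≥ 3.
(p, q) = (3, 3)

Substituting (3, 3) into the claim:
LHS = e^(3+3) = e^6 ≈ 403.4
RHS = e^3 + e^3 = 2·e^3 ≈ 40.17

Since LHS ≠ RHS, this pair disproves the claim, and no lexicographically smaller pair (p ≤ q, integers ≥ 3) does.

For instance (6, 9) is also a counterexample (LHS = e^15 ≈ 3269017.4, RHS = e^6 + e^9 ≈ 8507), but it's lexicographically larger.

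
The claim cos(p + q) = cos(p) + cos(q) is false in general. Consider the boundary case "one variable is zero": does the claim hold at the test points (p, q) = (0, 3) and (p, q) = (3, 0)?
At (0, 3): LHS = cos(3) ≈ -0.99 ≠ RHS = cos(3) + 1 ≈ 0.01001
At (3, 0): LHS = cos(3) ≈ -0.99 ≠ RHS = cos(3) + 1 ≈ 0.01001

Answer: No, fails at both test points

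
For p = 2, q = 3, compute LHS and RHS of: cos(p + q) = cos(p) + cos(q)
LHS = cos(2 + 3) = cos(5) ≈ 0.2837
RHS = cos(2) + cos(3) ≈ -1.406

LHS ≠ RHS (they differ by about 1.69), so the equation does not hold here.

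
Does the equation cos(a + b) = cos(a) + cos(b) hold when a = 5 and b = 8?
Fails

Substituting a = 5, b = 8:

LHS = cos(5 + 8) = cos(13) ≈ 0.9074
RHS = cos(5) + cos(8) ≈ 0.1382

LHS ≠ RHS, so the equation does not hold at this point.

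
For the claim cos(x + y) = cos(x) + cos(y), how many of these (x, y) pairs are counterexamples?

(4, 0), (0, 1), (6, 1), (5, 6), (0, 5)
5

Testing each pair:
(4, 0): LHS = cos(4) ≈ -0.6536, RHS = cos(4) + 1 ≈ 0.3464 → counterexample
(0, 1): LHS = cos(1) ≈ 0.5403, RHS = cos(1) + 1 ≈ 1.54 → counterexample
(6, 1): LHS = cos(7) ≈ 0.7539, RHS = cos(1) + cos(6) ≈ 1.5 → counterexample
(5, 6): LHS = cos(11) ≈ 0.004426, RHS = cos(5) + cos(6) ≈ 1.244 → counterexample
(0, 5): LHS = cos(5) ≈ 0.2837, RHS = cos(5) + 1 ≈ 1.284 → counterexample

That makes 5 counterexamples.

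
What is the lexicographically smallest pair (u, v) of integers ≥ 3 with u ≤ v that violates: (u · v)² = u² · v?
Substituting (3, 3) into the claim:
LHS = (3 · 3)² = 81
RHS = 3² · 3 = 27

Since LHS ≠ RHS, this pair disproves the claim, and no lexicographically smaller pair (u ≤ v, integers ≥ 3) does.

For instance (4, 8) is also a counterexample (LHS = 1024, RHS = 128), but it's lexicographically larger.

Answer: (u, v) = (3, 3)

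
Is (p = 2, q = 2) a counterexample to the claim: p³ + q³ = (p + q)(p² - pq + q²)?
No

Substituting p = 2, q = 2:
LHS = 2³ + 2³ = 16
RHS = (2 + 2)(2² - 2·2 + 2²) = 16

The sides agree, so this pair does not disprove the claim.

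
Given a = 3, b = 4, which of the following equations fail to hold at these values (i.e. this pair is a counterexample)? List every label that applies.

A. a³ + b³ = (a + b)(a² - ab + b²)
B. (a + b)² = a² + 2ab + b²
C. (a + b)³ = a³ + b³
Evaluating each claim at the given values:
A. LHS = 91, RHS = 91 → holds here (LHS = RHS)
B. LHS = 49, RHS = 49 → holds here (LHS = RHS)
C. LHS = 343, RHS = 91 → fails here (LHS ≠ RHS)

Answer: C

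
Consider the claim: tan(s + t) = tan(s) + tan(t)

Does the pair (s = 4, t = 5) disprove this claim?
Yes

Substituting s = 4, t = 5:
LHS = tan(4 + 5) = tan(9) ≈ -0.4523
RHS = tan(4) + tan(5) ≈ -2.223

Since LHS ≠ RHS, this pair disproves the claim.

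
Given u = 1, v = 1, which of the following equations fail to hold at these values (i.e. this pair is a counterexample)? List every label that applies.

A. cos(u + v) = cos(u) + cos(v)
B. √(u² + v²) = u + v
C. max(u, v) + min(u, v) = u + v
Evaluating each claim at the given values:
A. LHS = cos(2) ≈ -0.4161, RHS = 2·cos(1) ≈ 1.081 → fails here (LHS ≠ RHS)
B. LHS = √(2) ≈ 1.414, RHS = 2 → fails here (LHS ≠ RHS)
C. LHS = 2, RHS = 2 → holds here (LHS = RHS)

Answer: A, B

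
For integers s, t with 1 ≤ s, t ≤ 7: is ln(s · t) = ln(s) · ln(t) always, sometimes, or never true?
It holds at (s, t) = (1, 1) (both sides equal 0), but fails at (s, t) = (7, 2) (LHS = ln(14) ≈ 2.639, RHS = ln(2)·ln(7) ≈ 1.349).

Answer: Sometimes true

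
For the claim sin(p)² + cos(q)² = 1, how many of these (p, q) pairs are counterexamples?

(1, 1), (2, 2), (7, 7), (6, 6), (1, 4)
1

Testing each pair:
(1, 1): LHS = cos(1)² + sin(1)² = 1, RHS = 1 → satisfies claim
(2, 2): LHS = cos(2)² + sin(2)² = 1, RHS = 1 → satisfies claim
(7, 7): LHS = sin(7)² + cos(7)² = 1, RHS = 1 → satisfies claim
(6, 6): LHS = sin(6)² + cos(6)² = 1, RHS = 1 → satisfies claim
(1, 4): LHS = cos(4)² + sin(1)² ≈ 1.135, RHS = 1 → counterexample

That makes 1 counterexample.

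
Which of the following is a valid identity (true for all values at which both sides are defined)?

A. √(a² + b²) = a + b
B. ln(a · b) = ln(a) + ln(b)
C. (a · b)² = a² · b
A: fails at (1, 2) — LHS = √(5) ≈ 2.236, RHS = 3.
B: holds — e.g. at (4, 5), both sides equal ln(20) ≈ 2.996.
C: fails at (1, 4) — LHS = 16, RHS = 4.

Answer: B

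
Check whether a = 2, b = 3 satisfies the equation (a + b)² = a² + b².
Substituting a = 2, b = 3:

LHS = (2 + 3)² = 25
RHS = 2² + 3² = 13

LHS ≠ RHS, so the equation does not hold at this point.

Answer: Fails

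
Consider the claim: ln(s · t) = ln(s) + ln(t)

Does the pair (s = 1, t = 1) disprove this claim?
Substituting s = 1, t = 1:
LHS = ln(1 · 1) = 0
RHS = ln(1) + ln(1) = 0

The sides agree, so this pair does not disprove the claim.

Answer: No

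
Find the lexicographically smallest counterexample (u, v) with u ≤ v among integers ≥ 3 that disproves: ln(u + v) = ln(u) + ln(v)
(u, v) = (3, 3)

Substituting (3, 3) into the claim:
LHS = ln(3 + 3) = ln(6) ≈ 1.792
RHS = ln(3) + ln(3) = 2·ln(3) ≈ 2.197

Since LHS ≠ RHS, this pair disproves the claim, and no lexicographically smaller pair (u ≤ v, integers ≥ 3) does.

For instance (4, 10) is also a counterexample (LHS = ln(14) ≈ 2.639, RHS = ln(4) + ln(10) ≈ 3.689), but it's lexicographically larger.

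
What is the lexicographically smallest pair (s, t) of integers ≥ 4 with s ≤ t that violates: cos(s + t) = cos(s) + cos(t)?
Substituting (4, 4) into the claim:
LHS = cos(4 + 4) = cos(8) ≈ -0.1455
RHS = cos(4) + cos(4) = 2·cos(4) ≈ -1.307

Since LHS ≠ RHS, this pair disproves the claim, and no lexicographically smaller pair (s ≤ t, integers ≥ 4) does.

For instance (7, 10) is also a counterexample (LHS = cos(17) ≈ -0.2752, RHS = cos(10) + cos(7) ≈ -0.08517), but it's lexicographically larger.

Answer: (s, t) = (4, 4)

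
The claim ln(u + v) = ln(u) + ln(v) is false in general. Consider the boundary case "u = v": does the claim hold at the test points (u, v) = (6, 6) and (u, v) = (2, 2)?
At (6, 6): LHS = ln(12) ≈ 2.485 ≠ RHS = 2·ln(6) ≈ 3.584
At (2, 2): LHS = ln(4) ≈ 1.386, RHS = 2·ln(2) ≈ 1.386 → equal

Answer: Only at (2, 2)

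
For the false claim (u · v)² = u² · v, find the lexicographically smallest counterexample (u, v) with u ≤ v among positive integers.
Substituting (1, 2) into the claim:
LHS = (1 · 2)² = 4
RHS = 1² · 2 = 2

Since LHS ≠ RHS, this pair disproves the claim, and no lexicographically smaller pair (u ≤ v, positive integers) does.

For instance (4, 4) is also a counterexample (LHS = 256, RHS = 64), but it's lexicographically larger.

Answer: (u, v) = (1, 2)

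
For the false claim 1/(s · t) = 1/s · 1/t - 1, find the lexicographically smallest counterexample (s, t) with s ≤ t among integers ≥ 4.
Substituting (4, 4) into the claim:
LHS = 1/(4 · 4) = 1/16
RHS = 1/4 · 1/4 - 1 = -15/16

Since LHS ≠ RHS, this pair disproves the claim, and no lexicographically smaller pair (s ≤ t, integers ≥ 4) does.

For instance (6, 11) is also a counterexample (LHS = 1/66, RHS = -65/66), but it's lexicographically larger.

Answer: (s, t) = (4, 4)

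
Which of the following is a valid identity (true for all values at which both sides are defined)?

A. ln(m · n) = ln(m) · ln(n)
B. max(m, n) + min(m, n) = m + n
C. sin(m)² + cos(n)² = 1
A: fails at (5, 8) — LHS = ln(40) ≈ 3.689, RHS = ln(5)·ln(8) ≈ 3.347.
B: holds — e.g. at (3, 3), both sides equal 6.
C: fails at (1, 5) — LHS = cos(5)² + sin(1)² ≈ 0.7885, RHS = 1.

Answer: B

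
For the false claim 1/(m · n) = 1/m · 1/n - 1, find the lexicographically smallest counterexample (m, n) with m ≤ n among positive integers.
(m, n) = (1, 1)

Substituting (1, 1) into the claim:
LHS = 1/(1 · 1) = 1
RHS = 1/1 · 1/1 - 1 = 0

Since LHS ≠ RHS, this pair disproves the claim, and no lexicographically smaller pair (m ≤ n, positive integers) does.

For instance (1, 4) is also a counterexample (LHS = 1/4, RHS = -3/4), but it's lexicographically larger.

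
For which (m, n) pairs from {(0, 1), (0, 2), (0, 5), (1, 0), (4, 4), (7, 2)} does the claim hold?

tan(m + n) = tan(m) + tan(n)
Testing each pair:
(0, 1): LHS = tan(1) ≈ 1.557, RHS = tan(1) ≈ 1.557 → holds
(0, 2): LHS = tan(2) ≈ -2.185, RHS = tan(2) ≈ -2.185 → holds
(0, 5): LHS = tan(5) ≈ -3.381, RHS = tan(5) ≈ -3.381 → holds
(1, 0): LHS = tan(1) ≈ 1.557, RHS = tan(1) ≈ 1.557 → holds
(4, 4): LHS = tan(8) ≈ -6.8, RHS = 2·tan(4) ≈ 2.316 → fails
(7, 2): LHS = tan(9) ≈ -0.4523, RHS = tan(2) + tan(7) ≈ -1.314 → fails

4 of 6 pairs satisfy the claim.

Answer: (0, 1), (0, 2), (0, 5), (1, 0)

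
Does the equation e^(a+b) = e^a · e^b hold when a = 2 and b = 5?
Holds

Substituting a = 2, b = 5:

LHS = e^(2+5) = e^7 ≈ 1097
RHS = e^2 · e^5 = e^7 ≈ 1097

LHS = RHS, so the equation holds at this point.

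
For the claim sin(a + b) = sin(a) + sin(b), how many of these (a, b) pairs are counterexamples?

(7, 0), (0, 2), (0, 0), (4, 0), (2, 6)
Testing each pair:
(7, 0): LHS = sin(7) ≈ 0.657, RHS = sin(7) ≈ 0.657 → satisfies claim
(0, 2): LHS = sin(2) ≈ 0.9093, RHS = sin(2) ≈ 0.9093 → satisfies claim
(0, 0): LHS = 0, RHS = 0 → satisfies claim
(4, 0): LHS = sin(4) ≈ -0.7568, RHS = sin(4) ≈ -0.7568 → satisfies claim
(2, 6): LHS = sin(8) ≈ 0.9894, RHS = sin(6) + sin(2) ≈ 0.6299 → counterexample

That makes 1 counterexample.

Answer: 1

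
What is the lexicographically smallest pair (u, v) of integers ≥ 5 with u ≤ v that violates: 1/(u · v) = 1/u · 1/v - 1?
(u, v) = (5, 5)

Substituting (5, 5) into the claim:
LHS = 1/(5 · 5) = 1/25
RHS = 1/5 · 1/5 - 1 = -24/25

Since LHS ≠ RHS, this pair disproves the claim, and no lexicographically smaller pair (u ≤ v, integers ≥ 5) does.

For instance (5, 12) is also a counterexample (LHS = 1/60, RHS = -59/60), but it's lexicographically larger.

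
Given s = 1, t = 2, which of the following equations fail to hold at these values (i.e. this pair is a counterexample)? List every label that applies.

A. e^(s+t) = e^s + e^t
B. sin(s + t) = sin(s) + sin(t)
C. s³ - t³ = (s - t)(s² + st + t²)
A, B

Evaluating each claim at the given values:
A. LHS = e^3 ≈ 20.09, RHS = e + e^2 ≈ 10.11 → fails here (LHS ≠ RHS)
B. LHS = sin(3) ≈ 0.1411, RHS = sin(1) + sin(2) ≈ 1.751 → fails here (LHS ≠ RHS)
C. LHS = -7, RHS = -7 → holds here (LHS = RHS)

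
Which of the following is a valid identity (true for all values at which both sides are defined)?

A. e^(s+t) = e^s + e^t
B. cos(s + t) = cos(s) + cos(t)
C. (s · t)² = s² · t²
A: fails at (4, 4) — LHS = e^8 ≈ 2981, RHS = 2·e^4 ≈ 109.2.
B: fails at (2, 2) — LHS = cos(4) ≈ -0.6536, RHS = 2·cos(2) ≈ -0.8323.
C: holds — e.g. at (2, 7), both sides equal 196.

Answer: C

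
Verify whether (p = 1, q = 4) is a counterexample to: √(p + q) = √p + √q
Substituting p = 1, q = 4:
LHS = √(1 + 4) = √(5) ≈ 2.236
RHS = √1 + √4 = 3

Since LHS ≠ RHS, this pair disproves the claim.

Answer: Yes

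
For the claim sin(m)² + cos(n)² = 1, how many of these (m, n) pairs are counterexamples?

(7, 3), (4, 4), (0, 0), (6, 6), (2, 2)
1

Testing each pair:
(7, 3): LHS = sin(7)² + cos(3)² ≈ 1.412, RHS = 1 → counterexample
(4, 4): LHS = cos(4)² + sin(4)² = 1, RHS = 1 → satisfies claim
(0, 0): LHS = 1, RHS = 1 → satisfies claim
(6, 6): LHS = sin(6)² + cos(6)² = 1, RHS = 1 → satisfies claim
(2, 2): LHS = cos(2)² + sin(2)² = 1, RHS = 1 → satisfies claim

That makes 1 counterexample.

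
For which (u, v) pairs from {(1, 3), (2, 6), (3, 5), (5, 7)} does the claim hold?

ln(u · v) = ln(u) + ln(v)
All pairs

Testing each pair:
(1, 3): LHS = ln(3) ≈ 1.099, RHS = ln(3) ≈ 1.099 → holds
(2, 6): LHS = ln(12) ≈ 2.485, RHS = ln(2) + ln(6) ≈ 2.485 → holds
(3, 5): LHS = ln(15) ≈ 2.708, RHS = ln(3) + ln(5) ≈ 2.708 → holds
(5, 7): LHS = ln(35) ≈ 3.555, RHS = ln(5) + ln(7) ≈ 3.555 → holds

Every pair satisfies the claim.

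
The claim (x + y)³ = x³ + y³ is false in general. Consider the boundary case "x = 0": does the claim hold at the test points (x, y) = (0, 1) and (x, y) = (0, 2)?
At (0, 1): LHS = 1, RHS = 1 → equal
At (0, 2): LHS = 8, RHS = 8 → equal

So the claim does hold at both of these boundary points, even though it is not an identity.

Answer: Yes, holds at both test points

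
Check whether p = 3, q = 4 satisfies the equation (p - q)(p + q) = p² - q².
Substituting p = 3, q = 4:

LHS = (3 - 4)(3 + 4) = -7
RHS = 3² - 4² = -7

LHS = RHS, so the equation holds at this point.

Answer: Holds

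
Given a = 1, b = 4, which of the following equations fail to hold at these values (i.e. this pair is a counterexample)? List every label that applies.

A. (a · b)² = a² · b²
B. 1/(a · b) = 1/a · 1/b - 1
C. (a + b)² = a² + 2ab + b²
B

Evaluating each claim at the given values:
A. LHS = 16, RHS = 16 → holds here (LHS = RHS)
B. LHS = 1/4, RHS = -3/4 → fails here (LHS ≠ RHS)
C. LHS = 25, RHS = 25 → holds here (LHS = RHS)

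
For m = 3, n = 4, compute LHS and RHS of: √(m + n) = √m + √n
LHS = √(3 + 4) = √(7) ≈ 2.646
RHS = √3 + √4 = √(3) + 2 ≈ 3.732

LHS ≠ RHS (they differ by about 1.086), so the equation does not hold here.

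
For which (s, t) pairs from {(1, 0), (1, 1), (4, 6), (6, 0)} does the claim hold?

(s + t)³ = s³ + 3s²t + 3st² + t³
Testing each pair:
(1, 0): LHS = 1, RHS = 1 → holds
(1, 1): LHS = 8, RHS = 8 → holds
(4, 6): LHS = 1000, RHS = 1000 → holds
(6, 0): LHS = 216, RHS = 216 → holds

Every pair satisfies the claim.

Answer: All pairs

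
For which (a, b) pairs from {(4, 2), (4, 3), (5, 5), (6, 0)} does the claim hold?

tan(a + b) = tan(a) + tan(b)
(6, 0)

Testing each pair:
(4, 2): LHS = tan(6) ≈ -0.291, RHS = tan(2) + tan(4) ≈ -1.027 → fails
(4, 3): LHS = tan(7) ≈ 0.8714, RHS = tan(3) + tan(4) ≈ 1.015 → fails
(5, 5): LHS = tan(10) ≈ 0.6484, RHS = 2·tan(5) ≈ -6.761 → fails
(6, 0): LHS = tan(6) ≈ -0.291, RHS = tan(6) ≈ -0.291 → holds

1 of 4 pairs satisfies the claim.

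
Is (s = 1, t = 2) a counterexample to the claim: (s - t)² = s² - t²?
Yes

Substituting s = 1, t = 2:
LHS = (1 - 2)² = 1
RHS = 1² - 2² = -3

Since LHS ≠ RHS, this pair disproves the claim.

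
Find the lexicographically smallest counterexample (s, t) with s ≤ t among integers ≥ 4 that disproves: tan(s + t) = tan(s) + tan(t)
Substituting (4, 4) into the claim:
LHS = tan(4 + 4) = tan(8) ≈ -6.8
RHS = tan(4) + tan(4) = 2·tan(4) ≈ 2.316

Since LHS ≠ RHS, this pair disproves the claim, and no lexicographically smaller pair (s ≤ t, integers ≥ 4) does.

For instance (10, 10) is also a counterexample (LHS = tan(20) ≈ 2.237, RHS = 2·tan(10) ≈ 1.297), but it's lexicographically larger.

Answer: (s, t) = (4, 4)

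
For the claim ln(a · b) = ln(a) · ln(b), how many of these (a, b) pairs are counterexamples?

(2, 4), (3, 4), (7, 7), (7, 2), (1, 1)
Testing each pair:
(2, 4): LHS = ln(8) ≈ 2.079, RHS = ln(2)·ln(4) ≈ 0.9609 → counterexample
(3, 4): LHS = ln(12) ≈ 2.485, RHS = ln(3)·ln(4) ≈ 1.523 → counterexample
(7, 7): LHS = ln(49) ≈ 3.892, RHS = ln(7)² ≈ 3.787 → counterexample
(7, 2): LHS = ln(14) ≈ 2.639, RHS = ln(2)·ln(7) ≈ 1.349 → counterexample
(1, 1): LHS = 0, RHS = 0 → satisfies claim

That makes 4 counterexamples.

Answer: 4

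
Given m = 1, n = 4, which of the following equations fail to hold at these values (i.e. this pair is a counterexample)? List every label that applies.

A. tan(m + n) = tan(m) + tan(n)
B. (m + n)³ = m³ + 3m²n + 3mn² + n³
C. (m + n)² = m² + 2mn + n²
Evaluating each claim at the given values:
A. LHS = tan(5) ≈ -3.381, RHS = tan(4) + tan(1) ≈ 2.715 → fails here (LHS ≠ RHS)
B. LHS = 125, RHS = 125 → holds here (LHS = RHS)
C. LHS = 25, RHS = 25 → holds here (LHS = RHS)

Answer: A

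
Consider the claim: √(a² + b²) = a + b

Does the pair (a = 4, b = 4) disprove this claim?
Yes

Substituting a = 4, b = 4:
LHS = √(4² + 4²) = 4·√(2) ≈ 5.657
RHS = 4 + 4 = 8

Since LHS ≠ RHS, this pair disproves the claim.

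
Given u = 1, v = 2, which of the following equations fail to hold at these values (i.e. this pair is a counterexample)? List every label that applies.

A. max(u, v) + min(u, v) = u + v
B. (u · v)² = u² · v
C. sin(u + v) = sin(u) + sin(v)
Evaluating each claim at the given values:
A. LHS = 3, RHS = 3 → holds here (LHS = RHS)
B. LHS = 4, RHS = 2 → fails here (LHS ≠ RHS)
C. LHS = sin(3) ≈ 0.1411, RHS = sin(1) + sin(2) ≈ 1.751 → fails here (LHS ≠ RHS)

Answer: B, C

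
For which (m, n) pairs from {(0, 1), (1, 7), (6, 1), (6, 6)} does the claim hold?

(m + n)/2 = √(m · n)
Testing each pair:
(0, 1): LHS = 1/2, RHS = 0 → fails
(1, 7): LHS = 4, RHS = √(7) ≈ 2.646 → fails
(6, 1): LHS = 7/2, RHS = √(6) ≈ 2.449 → fails
(6, 6): LHS = 6, RHS = 6 → holds

1 of 4 pairs satisfies the claim.

Answer: (6, 6)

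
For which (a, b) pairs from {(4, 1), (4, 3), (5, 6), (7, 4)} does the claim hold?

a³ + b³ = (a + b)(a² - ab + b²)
All pairs

Testing each pair:
(4, 1): LHS = 65, RHS = 65 → holds
(4, 3): LHS = 91, RHS = 91 → holds
(5, 6): LHS = 341, RHS = 341 → holds
(7, 4): LHS = 407, RHS = 407 → holds

Every pair satisfies the claim.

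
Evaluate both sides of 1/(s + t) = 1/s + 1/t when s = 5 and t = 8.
LHS = 1/(5 + 8) = 1/13
RHS = 1/5 + 1/8 = 13/40

LHS ≠ RHS, so the equation does not hold here.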